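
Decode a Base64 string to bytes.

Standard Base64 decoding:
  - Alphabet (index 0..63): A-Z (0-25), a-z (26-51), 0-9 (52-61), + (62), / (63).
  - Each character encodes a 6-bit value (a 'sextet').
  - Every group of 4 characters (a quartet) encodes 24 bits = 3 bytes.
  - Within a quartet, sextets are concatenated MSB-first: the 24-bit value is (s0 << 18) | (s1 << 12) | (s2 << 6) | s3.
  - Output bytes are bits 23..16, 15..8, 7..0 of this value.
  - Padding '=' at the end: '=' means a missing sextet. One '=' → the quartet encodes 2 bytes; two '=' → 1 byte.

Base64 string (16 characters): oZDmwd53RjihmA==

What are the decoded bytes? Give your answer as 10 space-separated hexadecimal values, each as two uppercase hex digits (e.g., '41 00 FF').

Answer: A1 90 E6 C1 DE 77 46 38 A1 98

Derivation:
After char 0 ('o'=40): chars_in_quartet=1 acc=0x28 bytes_emitted=0
After char 1 ('Z'=25): chars_in_quartet=2 acc=0xA19 bytes_emitted=0
After char 2 ('D'=3): chars_in_quartet=3 acc=0x28643 bytes_emitted=0
After char 3 ('m'=38): chars_in_quartet=4 acc=0xA190E6 -> emit A1 90 E6, reset; bytes_emitted=3
After char 4 ('w'=48): chars_in_quartet=1 acc=0x30 bytes_emitted=3
After char 5 ('d'=29): chars_in_quartet=2 acc=0xC1D bytes_emitted=3
After char 6 ('5'=57): chars_in_quartet=3 acc=0x30779 bytes_emitted=3
After char 7 ('3'=55): chars_in_quartet=4 acc=0xC1DE77 -> emit C1 DE 77, reset; bytes_emitted=6
After char 8 ('R'=17): chars_in_quartet=1 acc=0x11 bytes_emitted=6
After char 9 ('j'=35): chars_in_quartet=2 acc=0x463 bytes_emitted=6
After char 10 ('i'=34): chars_in_quartet=3 acc=0x118E2 bytes_emitted=6
After char 11 ('h'=33): chars_in_quartet=4 acc=0x4638A1 -> emit 46 38 A1, reset; bytes_emitted=9
After char 12 ('m'=38): chars_in_quartet=1 acc=0x26 bytes_emitted=9
After char 13 ('A'=0): chars_in_quartet=2 acc=0x980 bytes_emitted=9
Padding '==': partial quartet acc=0x980 -> emit 98; bytes_emitted=10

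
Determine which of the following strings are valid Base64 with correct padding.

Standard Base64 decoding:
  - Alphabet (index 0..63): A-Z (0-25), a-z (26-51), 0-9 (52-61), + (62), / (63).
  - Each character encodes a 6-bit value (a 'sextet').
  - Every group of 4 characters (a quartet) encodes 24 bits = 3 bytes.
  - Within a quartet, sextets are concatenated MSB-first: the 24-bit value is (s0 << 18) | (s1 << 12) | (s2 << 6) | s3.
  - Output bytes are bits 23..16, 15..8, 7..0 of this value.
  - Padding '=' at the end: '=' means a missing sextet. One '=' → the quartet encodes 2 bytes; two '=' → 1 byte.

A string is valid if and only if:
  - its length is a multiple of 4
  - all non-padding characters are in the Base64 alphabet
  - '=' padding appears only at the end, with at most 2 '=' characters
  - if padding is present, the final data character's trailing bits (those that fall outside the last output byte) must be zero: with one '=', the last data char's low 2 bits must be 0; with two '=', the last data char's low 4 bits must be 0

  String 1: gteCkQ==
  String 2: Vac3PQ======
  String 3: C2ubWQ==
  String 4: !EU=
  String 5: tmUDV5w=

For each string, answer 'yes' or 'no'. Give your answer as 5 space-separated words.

String 1: 'gteCkQ==' → valid
String 2: 'Vac3PQ======' → invalid (6 pad chars (max 2))
String 3: 'C2ubWQ==' → valid
String 4: '!EU=' → invalid (bad char(s): ['!'])
String 5: 'tmUDV5w=' → valid

Answer: yes no yes no yes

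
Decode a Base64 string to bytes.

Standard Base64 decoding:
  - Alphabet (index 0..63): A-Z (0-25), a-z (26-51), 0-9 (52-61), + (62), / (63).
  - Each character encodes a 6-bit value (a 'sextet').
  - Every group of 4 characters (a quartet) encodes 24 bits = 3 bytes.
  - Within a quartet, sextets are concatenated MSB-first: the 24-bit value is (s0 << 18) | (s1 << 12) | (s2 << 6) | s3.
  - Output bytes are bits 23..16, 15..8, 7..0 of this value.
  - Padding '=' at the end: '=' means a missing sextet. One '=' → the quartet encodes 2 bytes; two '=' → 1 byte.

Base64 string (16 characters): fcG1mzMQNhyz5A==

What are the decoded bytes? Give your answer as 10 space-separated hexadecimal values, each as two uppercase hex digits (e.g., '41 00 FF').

After char 0 ('f'=31): chars_in_quartet=1 acc=0x1F bytes_emitted=0
After char 1 ('c'=28): chars_in_quartet=2 acc=0x7DC bytes_emitted=0
After char 2 ('G'=6): chars_in_quartet=3 acc=0x1F706 bytes_emitted=0
After char 3 ('1'=53): chars_in_quartet=4 acc=0x7DC1B5 -> emit 7D C1 B5, reset; bytes_emitted=3
After char 4 ('m'=38): chars_in_quartet=1 acc=0x26 bytes_emitted=3
After char 5 ('z'=51): chars_in_quartet=2 acc=0x9B3 bytes_emitted=3
After char 6 ('M'=12): chars_in_quartet=3 acc=0x26CCC bytes_emitted=3
After char 7 ('Q'=16): chars_in_quartet=4 acc=0x9B3310 -> emit 9B 33 10, reset; bytes_emitted=6
After char 8 ('N'=13): chars_in_quartet=1 acc=0xD bytes_emitted=6
After char 9 ('h'=33): chars_in_quartet=2 acc=0x361 bytes_emitted=6
After char 10 ('y'=50): chars_in_quartet=3 acc=0xD872 bytes_emitted=6
After char 11 ('z'=51): chars_in_quartet=4 acc=0x361CB3 -> emit 36 1C B3, reset; bytes_emitted=9
After char 12 ('5'=57): chars_in_quartet=1 acc=0x39 bytes_emitted=9
After char 13 ('A'=0): chars_in_quartet=2 acc=0xE40 bytes_emitted=9
Padding '==': partial quartet acc=0xE40 -> emit E4; bytes_emitted=10

Answer: 7D C1 B5 9B 33 10 36 1C B3 E4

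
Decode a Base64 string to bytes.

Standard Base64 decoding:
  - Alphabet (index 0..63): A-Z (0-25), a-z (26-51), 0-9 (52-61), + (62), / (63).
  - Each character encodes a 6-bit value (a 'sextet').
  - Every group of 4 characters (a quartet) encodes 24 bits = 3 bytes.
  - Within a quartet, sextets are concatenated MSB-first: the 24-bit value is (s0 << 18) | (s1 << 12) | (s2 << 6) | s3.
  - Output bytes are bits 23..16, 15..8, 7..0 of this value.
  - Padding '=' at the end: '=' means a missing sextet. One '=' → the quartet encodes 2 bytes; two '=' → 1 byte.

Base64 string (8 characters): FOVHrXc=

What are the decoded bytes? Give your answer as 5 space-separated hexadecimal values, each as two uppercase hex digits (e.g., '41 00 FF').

After char 0 ('F'=5): chars_in_quartet=1 acc=0x5 bytes_emitted=0
After char 1 ('O'=14): chars_in_quartet=2 acc=0x14E bytes_emitted=0
After char 2 ('V'=21): chars_in_quartet=3 acc=0x5395 bytes_emitted=0
After char 3 ('H'=7): chars_in_quartet=4 acc=0x14E547 -> emit 14 E5 47, reset; bytes_emitted=3
After char 4 ('r'=43): chars_in_quartet=1 acc=0x2B bytes_emitted=3
After char 5 ('X'=23): chars_in_quartet=2 acc=0xAD7 bytes_emitted=3
After char 6 ('c'=28): chars_in_quartet=3 acc=0x2B5DC bytes_emitted=3
Padding '=': partial quartet acc=0x2B5DC -> emit AD 77; bytes_emitted=5

Answer: 14 E5 47 AD 77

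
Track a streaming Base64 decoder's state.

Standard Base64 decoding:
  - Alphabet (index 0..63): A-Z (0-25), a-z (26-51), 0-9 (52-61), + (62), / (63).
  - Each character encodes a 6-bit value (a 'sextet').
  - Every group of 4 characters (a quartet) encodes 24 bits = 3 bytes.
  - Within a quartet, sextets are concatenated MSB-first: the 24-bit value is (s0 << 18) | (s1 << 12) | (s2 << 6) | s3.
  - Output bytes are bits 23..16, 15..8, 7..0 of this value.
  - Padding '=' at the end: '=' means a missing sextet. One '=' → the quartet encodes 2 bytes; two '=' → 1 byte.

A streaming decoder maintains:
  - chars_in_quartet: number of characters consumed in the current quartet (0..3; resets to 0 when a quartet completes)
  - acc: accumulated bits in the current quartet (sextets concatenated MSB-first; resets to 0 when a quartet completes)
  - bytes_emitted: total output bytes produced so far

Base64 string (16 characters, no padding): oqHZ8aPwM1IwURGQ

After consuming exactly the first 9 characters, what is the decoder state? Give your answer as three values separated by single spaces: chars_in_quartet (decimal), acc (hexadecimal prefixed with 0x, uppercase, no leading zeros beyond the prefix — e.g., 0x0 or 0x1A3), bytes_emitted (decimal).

Answer: 1 0xC 6

Derivation:
After char 0 ('o'=40): chars_in_quartet=1 acc=0x28 bytes_emitted=0
After char 1 ('q'=42): chars_in_quartet=2 acc=0xA2A bytes_emitted=0
After char 2 ('H'=7): chars_in_quartet=3 acc=0x28A87 bytes_emitted=0
After char 3 ('Z'=25): chars_in_quartet=4 acc=0xA2A1D9 -> emit A2 A1 D9, reset; bytes_emitted=3
After char 4 ('8'=60): chars_in_quartet=1 acc=0x3C bytes_emitted=3
After char 5 ('a'=26): chars_in_quartet=2 acc=0xF1A bytes_emitted=3
After char 6 ('P'=15): chars_in_quartet=3 acc=0x3C68F bytes_emitted=3
After char 7 ('w'=48): chars_in_quartet=4 acc=0xF1A3F0 -> emit F1 A3 F0, reset; bytes_emitted=6
After char 8 ('M'=12): chars_in_quartet=1 acc=0xC bytes_emitted=6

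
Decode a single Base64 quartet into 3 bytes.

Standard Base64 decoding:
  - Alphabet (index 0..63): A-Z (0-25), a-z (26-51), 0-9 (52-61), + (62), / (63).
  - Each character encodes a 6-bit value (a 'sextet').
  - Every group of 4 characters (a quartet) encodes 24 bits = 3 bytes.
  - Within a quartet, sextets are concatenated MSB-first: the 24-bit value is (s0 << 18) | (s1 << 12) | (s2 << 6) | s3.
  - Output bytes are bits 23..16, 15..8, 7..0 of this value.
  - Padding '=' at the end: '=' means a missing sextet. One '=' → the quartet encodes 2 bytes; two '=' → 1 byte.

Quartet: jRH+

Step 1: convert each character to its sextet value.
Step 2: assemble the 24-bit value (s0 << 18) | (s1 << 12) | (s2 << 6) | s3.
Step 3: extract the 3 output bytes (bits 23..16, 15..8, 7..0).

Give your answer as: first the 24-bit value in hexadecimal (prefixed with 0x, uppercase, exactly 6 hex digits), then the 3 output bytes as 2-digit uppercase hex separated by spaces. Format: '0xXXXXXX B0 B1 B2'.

Sextets: j=35, R=17, H=7, +=62
24-bit: (35<<18) | (17<<12) | (7<<6) | 62
      = 0x8C0000 | 0x011000 | 0x0001C0 | 0x00003E
      = 0x8D11FE
Bytes: (v>>16)&0xFF=8D, (v>>8)&0xFF=11, v&0xFF=FE

Answer: 0x8D11FE 8D 11 FE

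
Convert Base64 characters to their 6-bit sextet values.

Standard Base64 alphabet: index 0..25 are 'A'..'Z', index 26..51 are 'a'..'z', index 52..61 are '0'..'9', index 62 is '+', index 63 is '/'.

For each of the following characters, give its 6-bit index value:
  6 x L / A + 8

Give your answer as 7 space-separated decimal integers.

'6': 0..9 range, 52 + ord('6') − ord('0') = 58
'x': a..z range, 26 + ord('x') − ord('a') = 49
'L': A..Z range, ord('L') − ord('A') = 11
'/': index 63
'A': A..Z range, ord('A') − ord('A') = 0
'+': index 62
'8': 0..9 range, 52 + ord('8') − ord('0') = 60

Answer: 58 49 11 63 0 62 60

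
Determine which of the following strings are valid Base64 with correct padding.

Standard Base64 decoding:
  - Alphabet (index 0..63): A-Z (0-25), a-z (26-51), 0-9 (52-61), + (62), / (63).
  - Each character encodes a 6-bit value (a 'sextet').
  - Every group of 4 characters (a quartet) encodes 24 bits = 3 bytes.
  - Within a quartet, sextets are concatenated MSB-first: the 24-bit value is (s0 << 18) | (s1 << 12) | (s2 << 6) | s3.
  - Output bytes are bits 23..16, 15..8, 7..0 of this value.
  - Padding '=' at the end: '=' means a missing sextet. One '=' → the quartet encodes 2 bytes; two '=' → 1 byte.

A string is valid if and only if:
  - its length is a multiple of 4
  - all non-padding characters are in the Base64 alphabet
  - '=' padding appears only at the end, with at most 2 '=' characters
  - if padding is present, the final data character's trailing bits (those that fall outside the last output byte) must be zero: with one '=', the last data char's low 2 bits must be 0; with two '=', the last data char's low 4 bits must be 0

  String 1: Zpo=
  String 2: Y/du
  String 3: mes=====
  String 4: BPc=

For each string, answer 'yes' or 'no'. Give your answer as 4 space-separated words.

String 1: 'Zpo=' → valid
String 2: 'Y/du' → valid
String 3: 'mes=====' → invalid (5 pad chars (max 2))
String 4: 'BPc=' → valid

Answer: yes yes no yes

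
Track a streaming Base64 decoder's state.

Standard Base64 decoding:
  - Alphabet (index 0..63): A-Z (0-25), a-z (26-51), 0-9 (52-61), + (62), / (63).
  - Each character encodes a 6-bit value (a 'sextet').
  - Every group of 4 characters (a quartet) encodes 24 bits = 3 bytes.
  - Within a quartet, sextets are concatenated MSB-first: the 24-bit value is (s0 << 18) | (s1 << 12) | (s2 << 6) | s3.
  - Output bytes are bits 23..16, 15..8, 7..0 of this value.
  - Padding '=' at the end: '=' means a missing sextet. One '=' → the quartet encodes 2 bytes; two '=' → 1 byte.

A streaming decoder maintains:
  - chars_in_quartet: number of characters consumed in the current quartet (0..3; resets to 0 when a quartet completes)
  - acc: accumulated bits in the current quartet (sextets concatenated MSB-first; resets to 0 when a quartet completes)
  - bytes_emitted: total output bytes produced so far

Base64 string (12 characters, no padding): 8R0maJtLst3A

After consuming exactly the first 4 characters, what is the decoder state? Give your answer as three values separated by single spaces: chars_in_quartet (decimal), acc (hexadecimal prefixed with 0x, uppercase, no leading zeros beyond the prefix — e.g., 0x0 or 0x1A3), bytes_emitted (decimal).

Answer: 0 0x0 3

Derivation:
After char 0 ('8'=60): chars_in_quartet=1 acc=0x3C bytes_emitted=0
After char 1 ('R'=17): chars_in_quartet=2 acc=0xF11 bytes_emitted=0
After char 2 ('0'=52): chars_in_quartet=3 acc=0x3C474 bytes_emitted=0
After char 3 ('m'=38): chars_in_quartet=4 acc=0xF11D26 -> emit F1 1D 26, reset; bytes_emitted=3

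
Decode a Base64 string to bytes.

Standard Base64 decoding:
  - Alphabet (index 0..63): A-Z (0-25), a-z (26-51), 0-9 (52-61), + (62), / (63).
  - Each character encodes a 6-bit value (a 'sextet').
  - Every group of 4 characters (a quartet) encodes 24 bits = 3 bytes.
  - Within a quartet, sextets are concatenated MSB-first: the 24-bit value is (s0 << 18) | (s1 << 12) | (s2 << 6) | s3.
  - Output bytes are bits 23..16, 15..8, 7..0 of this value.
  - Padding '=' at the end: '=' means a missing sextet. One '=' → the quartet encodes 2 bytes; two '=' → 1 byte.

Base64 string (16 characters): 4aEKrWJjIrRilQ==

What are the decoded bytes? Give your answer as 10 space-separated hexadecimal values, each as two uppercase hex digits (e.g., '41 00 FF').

After char 0 ('4'=56): chars_in_quartet=1 acc=0x38 bytes_emitted=0
After char 1 ('a'=26): chars_in_quartet=2 acc=0xE1A bytes_emitted=0
After char 2 ('E'=4): chars_in_quartet=3 acc=0x38684 bytes_emitted=0
After char 3 ('K'=10): chars_in_quartet=4 acc=0xE1A10A -> emit E1 A1 0A, reset; bytes_emitted=3
After char 4 ('r'=43): chars_in_quartet=1 acc=0x2B bytes_emitted=3
After char 5 ('W'=22): chars_in_quartet=2 acc=0xAD6 bytes_emitted=3
After char 6 ('J'=9): chars_in_quartet=3 acc=0x2B589 bytes_emitted=3
After char 7 ('j'=35): chars_in_quartet=4 acc=0xAD6263 -> emit AD 62 63, reset; bytes_emitted=6
After char 8 ('I'=8): chars_in_quartet=1 acc=0x8 bytes_emitted=6
After char 9 ('r'=43): chars_in_quartet=2 acc=0x22B bytes_emitted=6
After char 10 ('R'=17): chars_in_quartet=3 acc=0x8AD1 bytes_emitted=6
After char 11 ('i'=34): chars_in_quartet=4 acc=0x22B462 -> emit 22 B4 62, reset; bytes_emitted=9
After char 12 ('l'=37): chars_in_quartet=1 acc=0x25 bytes_emitted=9
After char 13 ('Q'=16): chars_in_quartet=2 acc=0x950 bytes_emitted=9
Padding '==': partial quartet acc=0x950 -> emit 95; bytes_emitted=10

Answer: E1 A1 0A AD 62 63 22 B4 62 95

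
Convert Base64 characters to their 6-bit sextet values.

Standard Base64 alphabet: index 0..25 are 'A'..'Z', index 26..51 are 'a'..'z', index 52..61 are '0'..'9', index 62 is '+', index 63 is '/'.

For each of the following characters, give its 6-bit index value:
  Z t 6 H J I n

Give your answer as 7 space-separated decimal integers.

Answer: 25 45 58 7 9 8 39

Derivation:
'Z': A..Z range, ord('Z') − ord('A') = 25
't': a..z range, 26 + ord('t') − ord('a') = 45
'6': 0..9 range, 52 + ord('6') − ord('0') = 58
'H': A..Z range, ord('H') − ord('A') = 7
'J': A..Z range, ord('J') − ord('A') = 9
'I': A..Z range, ord('I') − ord('A') = 8
'n': a..z range, 26 + ord('n') − ord('a') = 39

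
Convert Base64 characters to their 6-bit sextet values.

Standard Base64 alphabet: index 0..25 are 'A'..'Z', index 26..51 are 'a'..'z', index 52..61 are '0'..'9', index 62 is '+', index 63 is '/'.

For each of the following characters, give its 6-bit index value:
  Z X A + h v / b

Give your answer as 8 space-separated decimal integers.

'Z': A..Z range, ord('Z') − ord('A') = 25
'X': A..Z range, ord('X') − ord('A') = 23
'A': A..Z range, ord('A') − ord('A') = 0
'+': index 62
'h': a..z range, 26 + ord('h') − ord('a') = 33
'v': a..z range, 26 + ord('v') − ord('a') = 47
'/': index 63
'b': a..z range, 26 + ord('b') − ord('a') = 27

Answer: 25 23 0 62 33 47 63 27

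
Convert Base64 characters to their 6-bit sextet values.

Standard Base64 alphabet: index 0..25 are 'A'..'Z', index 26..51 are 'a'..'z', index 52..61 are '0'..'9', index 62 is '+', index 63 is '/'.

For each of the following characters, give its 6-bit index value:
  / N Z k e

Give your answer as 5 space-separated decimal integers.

Answer: 63 13 25 36 30

Derivation:
'/': index 63
'N': A..Z range, ord('N') − ord('A') = 13
'Z': A..Z range, ord('Z') − ord('A') = 25
'k': a..z range, 26 + ord('k') − ord('a') = 36
'e': a..z range, 26 + ord('e') − ord('a') = 30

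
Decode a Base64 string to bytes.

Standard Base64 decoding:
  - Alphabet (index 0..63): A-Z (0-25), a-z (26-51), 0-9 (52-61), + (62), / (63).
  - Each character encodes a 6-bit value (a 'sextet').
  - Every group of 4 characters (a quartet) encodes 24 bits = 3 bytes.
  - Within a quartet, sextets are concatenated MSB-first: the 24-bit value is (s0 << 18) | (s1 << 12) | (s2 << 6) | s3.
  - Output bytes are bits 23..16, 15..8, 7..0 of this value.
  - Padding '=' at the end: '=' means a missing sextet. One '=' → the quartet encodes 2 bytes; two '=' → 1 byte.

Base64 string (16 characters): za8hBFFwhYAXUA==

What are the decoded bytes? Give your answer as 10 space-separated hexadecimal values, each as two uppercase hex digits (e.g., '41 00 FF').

Answer: CD AF 21 04 51 70 85 80 17 50

Derivation:
After char 0 ('z'=51): chars_in_quartet=1 acc=0x33 bytes_emitted=0
After char 1 ('a'=26): chars_in_quartet=2 acc=0xCDA bytes_emitted=0
After char 2 ('8'=60): chars_in_quartet=3 acc=0x336BC bytes_emitted=0
After char 3 ('h'=33): chars_in_quartet=4 acc=0xCDAF21 -> emit CD AF 21, reset; bytes_emitted=3
After char 4 ('B'=1): chars_in_quartet=1 acc=0x1 bytes_emitted=3
After char 5 ('F'=5): chars_in_quartet=2 acc=0x45 bytes_emitted=3
After char 6 ('F'=5): chars_in_quartet=3 acc=0x1145 bytes_emitted=3
After char 7 ('w'=48): chars_in_quartet=4 acc=0x45170 -> emit 04 51 70, reset; bytes_emitted=6
After char 8 ('h'=33): chars_in_quartet=1 acc=0x21 bytes_emitted=6
After char 9 ('Y'=24): chars_in_quartet=2 acc=0x858 bytes_emitted=6
After char 10 ('A'=0): chars_in_quartet=3 acc=0x21600 bytes_emitted=6
After char 11 ('X'=23): chars_in_quartet=4 acc=0x858017 -> emit 85 80 17, reset; bytes_emitted=9
After char 12 ('U'=20): chars_in_quartet=1 acc=0x14 bytes_emitted=9
After char 13 ('A'=0): chars_in_quartet=2 acc=0x500 bytes_emitted=9
Padding '==': partial quartet acc=0x500 -> emit 50; bytes_emitted=10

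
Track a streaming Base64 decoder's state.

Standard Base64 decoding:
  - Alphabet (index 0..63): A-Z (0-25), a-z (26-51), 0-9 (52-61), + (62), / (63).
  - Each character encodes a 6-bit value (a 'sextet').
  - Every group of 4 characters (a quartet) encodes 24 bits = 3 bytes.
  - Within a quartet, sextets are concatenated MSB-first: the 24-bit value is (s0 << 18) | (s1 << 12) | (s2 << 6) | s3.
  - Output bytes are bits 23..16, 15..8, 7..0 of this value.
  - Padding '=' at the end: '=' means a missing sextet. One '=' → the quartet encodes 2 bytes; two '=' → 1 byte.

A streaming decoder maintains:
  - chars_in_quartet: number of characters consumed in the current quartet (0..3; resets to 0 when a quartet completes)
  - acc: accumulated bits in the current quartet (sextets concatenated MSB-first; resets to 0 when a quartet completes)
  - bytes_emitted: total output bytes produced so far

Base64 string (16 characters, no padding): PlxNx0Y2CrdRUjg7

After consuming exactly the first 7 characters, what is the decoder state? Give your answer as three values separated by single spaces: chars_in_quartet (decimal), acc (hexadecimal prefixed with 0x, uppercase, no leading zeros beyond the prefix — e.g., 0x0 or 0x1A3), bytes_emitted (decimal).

Answer: 3 0x31D18 3

Derivation:
After char 0 ('P'=15): chars_in_quartet=1 acc=0xF bytes_emitted=0
After char 1 ('l'=37): chars_in_quartet=2 acc=0x3E5 bytes_emitted=0
After char 2 ('x'=49): chars_in_quartet=3 acc=0xF971 bytes_emitted=0
After char 3 ('N'=13): chars_in_quartet=4 acc=0x3E5C4D -> emit 3E 5C 4D, reset; bytes_emitted=3
After char 4 ('x'=49): chars_in_quartet=1 acc=0x31 bytes_emitted=3
After char 5 ('0'=52): chars_in_quartet=2 acc=0xC74 bytes_emitted=3
After char 6 ('Y'=24): chars_in_quartet=3 acc=0x31D18 bytes_emitted=3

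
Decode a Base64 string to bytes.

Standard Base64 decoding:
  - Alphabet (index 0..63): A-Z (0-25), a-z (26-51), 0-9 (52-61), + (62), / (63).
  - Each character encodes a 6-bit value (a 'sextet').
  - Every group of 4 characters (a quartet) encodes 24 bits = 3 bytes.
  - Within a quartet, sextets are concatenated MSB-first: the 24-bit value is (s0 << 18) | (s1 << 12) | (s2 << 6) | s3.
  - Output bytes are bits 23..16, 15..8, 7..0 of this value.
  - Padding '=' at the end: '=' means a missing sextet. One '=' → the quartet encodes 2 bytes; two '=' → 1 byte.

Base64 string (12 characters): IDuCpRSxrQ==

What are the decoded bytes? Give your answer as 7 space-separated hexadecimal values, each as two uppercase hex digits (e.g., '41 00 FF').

Answer: 20 3B 82 A5 14 B1 AD

Derivation:
After char 0 ('I'=8): chars_in_quartet=1 acc=0x8 bytes_emitted=0
After char 1 ('D'=3): chars_in_quartet=2 acc=0x203 bytes_emitted=0
After char 2 ('u'=46): chars_in_quartet=3 acc=0x80EE bytes_emitted=0
After char 3 ('C'=2): chars_in_quartet=4 acc=0x203B82 -> emit 20 3B 82, reset; bytes_emitted=3
After char 4 ('p'=41): chars_in_quartet=1 acc=0x29 bytes_emitted=3
After char 5 ('R'=17): chars_in_quartet=2 acc=0xA51 bytes_emitted=3
After char 6 ('S'=18): chars_in_quartet=3 acc=0x29452 bytes_emitted=3
After char 7 ('x'=49): chars_in_quartet=4 acc=0xA514B1 -> emit A5 14 B1, reset; bytes_emitted=6
After char 8 ('r'=43): chars_in_quartet=1 acc=0x2B bytes_emitted=6
After char 9 ('Q'=16): chars_in_quartet=2 acc=0xAD0 bytes_emitted=6
Padding '==': partial quartet acc=0xAD0 -> emit AD; bytes_emitted=7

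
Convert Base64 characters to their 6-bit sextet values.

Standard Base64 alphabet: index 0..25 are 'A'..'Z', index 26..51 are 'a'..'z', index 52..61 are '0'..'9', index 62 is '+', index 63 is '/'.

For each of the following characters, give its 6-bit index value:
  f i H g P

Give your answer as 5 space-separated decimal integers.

Answer: 31 34 7 32 15

Derivation:
'f': a..z range, 26 + ord('f') − ord('a') = 31
'i': a..z range, 26 + ord('i') − ord('a') = 34
'H': A..Z range, ord('H') − ord('A') = 7
'g': a..z range, 26 + ord('g') − ord('a') = 32
'P': A..Z range, ord('P') − ord('A') = 15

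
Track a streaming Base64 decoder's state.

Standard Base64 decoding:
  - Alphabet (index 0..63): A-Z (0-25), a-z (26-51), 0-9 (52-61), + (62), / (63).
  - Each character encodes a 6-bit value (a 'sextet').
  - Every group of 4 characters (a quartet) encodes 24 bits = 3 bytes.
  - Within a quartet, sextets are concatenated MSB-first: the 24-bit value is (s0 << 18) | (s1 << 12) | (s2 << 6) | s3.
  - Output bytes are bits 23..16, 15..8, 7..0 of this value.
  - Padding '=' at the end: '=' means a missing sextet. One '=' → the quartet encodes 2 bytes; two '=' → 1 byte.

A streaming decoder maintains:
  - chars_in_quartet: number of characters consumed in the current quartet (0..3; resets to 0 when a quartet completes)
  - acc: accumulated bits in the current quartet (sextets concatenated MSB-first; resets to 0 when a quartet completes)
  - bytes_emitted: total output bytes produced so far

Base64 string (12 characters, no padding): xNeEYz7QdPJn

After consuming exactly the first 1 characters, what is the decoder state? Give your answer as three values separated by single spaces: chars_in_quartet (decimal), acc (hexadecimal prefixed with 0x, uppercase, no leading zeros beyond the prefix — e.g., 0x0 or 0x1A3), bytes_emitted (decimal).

Answer: 1 0x31 0

Derivation:
After char 0 ('x'=49): chars_in_quartet=1 acc=0x31 bytes_emitted=0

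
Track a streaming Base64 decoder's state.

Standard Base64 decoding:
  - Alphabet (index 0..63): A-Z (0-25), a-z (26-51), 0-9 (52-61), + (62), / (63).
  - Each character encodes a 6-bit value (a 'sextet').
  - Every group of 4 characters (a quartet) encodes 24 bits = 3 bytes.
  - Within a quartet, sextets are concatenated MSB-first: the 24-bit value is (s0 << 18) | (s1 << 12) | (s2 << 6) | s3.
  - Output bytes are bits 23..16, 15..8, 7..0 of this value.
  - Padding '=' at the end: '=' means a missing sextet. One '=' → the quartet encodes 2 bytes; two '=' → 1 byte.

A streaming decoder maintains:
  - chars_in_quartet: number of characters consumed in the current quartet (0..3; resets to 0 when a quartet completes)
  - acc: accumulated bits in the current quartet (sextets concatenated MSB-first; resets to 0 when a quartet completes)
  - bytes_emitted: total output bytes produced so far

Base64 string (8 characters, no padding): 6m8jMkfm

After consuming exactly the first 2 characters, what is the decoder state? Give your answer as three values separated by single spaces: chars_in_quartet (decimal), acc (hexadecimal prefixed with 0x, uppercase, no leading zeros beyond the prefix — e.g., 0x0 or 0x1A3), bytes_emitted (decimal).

Answer: 2 0xEA6 0

Derivation:
After char 0 ('6'=58): chars_in_quartet=1 acc=0x3A bytes_emitted=0
After char 1 ('m'=38): chars_in_quartet=2 acc=0xEA6 bytes_emitted=0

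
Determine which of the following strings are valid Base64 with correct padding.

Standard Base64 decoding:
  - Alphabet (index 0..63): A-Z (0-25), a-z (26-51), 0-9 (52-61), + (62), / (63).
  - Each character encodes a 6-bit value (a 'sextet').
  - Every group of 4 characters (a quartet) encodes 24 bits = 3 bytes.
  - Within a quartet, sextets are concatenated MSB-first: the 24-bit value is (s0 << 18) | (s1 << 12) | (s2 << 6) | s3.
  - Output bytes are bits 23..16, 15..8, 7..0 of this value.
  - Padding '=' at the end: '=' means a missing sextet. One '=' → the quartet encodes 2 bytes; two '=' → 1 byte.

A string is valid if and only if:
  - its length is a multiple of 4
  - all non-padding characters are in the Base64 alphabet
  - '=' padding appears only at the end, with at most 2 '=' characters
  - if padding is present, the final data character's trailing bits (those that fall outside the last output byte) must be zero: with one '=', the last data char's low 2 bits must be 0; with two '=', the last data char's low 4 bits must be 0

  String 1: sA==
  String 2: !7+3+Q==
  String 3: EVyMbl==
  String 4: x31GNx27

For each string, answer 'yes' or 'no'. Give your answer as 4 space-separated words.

String 1: 'sA==' → valid
String 2: '!7+3+Q==' → invalid (bad char(s): ['!'])
String 3: 'EVyMbl==' → invalid (bad trailing bits)
String 4: 'x31GNx27' → valid

Answer: yes no no yes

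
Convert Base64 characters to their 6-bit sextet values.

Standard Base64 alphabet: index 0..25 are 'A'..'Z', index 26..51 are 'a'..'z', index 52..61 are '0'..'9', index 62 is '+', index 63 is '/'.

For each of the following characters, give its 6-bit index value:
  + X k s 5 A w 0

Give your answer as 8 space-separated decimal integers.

Answer: 62 23 36 44 57 0 48 52

Derivation:
'+': index 62
'X': A..Z range, ord('X') − ord('A') = 23
'k': a..z range, 26 + ord('k') − ord('a') = 36
's': a..z range, 26 + ord('s') − ord('a') = 44
'5': 0..9 range, 52 + ord('5') − ord('0') = 57
'A': A..Z range, ord('A') − ord('A') = 0
'w': a..z range, 26 + ord('w') − ord('a') = 48
'0': 0..9 range, 52 + ord('0') − ord('0') = 52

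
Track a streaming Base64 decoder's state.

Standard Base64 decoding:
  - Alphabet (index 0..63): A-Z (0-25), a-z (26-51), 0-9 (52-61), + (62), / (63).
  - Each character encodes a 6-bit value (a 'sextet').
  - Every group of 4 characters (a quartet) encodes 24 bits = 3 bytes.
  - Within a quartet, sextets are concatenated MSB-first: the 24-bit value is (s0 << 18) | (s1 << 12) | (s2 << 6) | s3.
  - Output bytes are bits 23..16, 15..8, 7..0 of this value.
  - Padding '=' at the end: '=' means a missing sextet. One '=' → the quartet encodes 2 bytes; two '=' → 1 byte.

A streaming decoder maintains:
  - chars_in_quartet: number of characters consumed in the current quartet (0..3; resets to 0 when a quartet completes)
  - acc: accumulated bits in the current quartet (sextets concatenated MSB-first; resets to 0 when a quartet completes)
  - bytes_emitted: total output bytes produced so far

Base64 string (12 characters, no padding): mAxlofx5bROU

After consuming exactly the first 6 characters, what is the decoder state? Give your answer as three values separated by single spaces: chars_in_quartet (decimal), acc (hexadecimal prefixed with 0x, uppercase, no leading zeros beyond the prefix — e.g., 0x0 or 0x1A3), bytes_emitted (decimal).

Answer: 2 0xA1F 3

Derivation:
After char 0 ('m'=38): chars_in_quartet=1 acc=0x26 bytes_emitted=0
After char 1 ('A'=0): chars_in_quartet=2 acc=0x980 bytes_emitted=0
After char 2 ('x'=49): chars_in_quartet=3 acc=0x26031 bytes_emitted=0
After char 3 ('l'=37): chars_in_quartet=4 acc=0x980C65 -> emit 98 0C 65, reset; bytes_emitted=3
After char 4 ('o'=40): chars_in_quartet=1 acc=0x28 bytes_emitted=3
After char 5 ('f'=31): chars_in_quartet=2 acc=0xA1F bytes_emitted=3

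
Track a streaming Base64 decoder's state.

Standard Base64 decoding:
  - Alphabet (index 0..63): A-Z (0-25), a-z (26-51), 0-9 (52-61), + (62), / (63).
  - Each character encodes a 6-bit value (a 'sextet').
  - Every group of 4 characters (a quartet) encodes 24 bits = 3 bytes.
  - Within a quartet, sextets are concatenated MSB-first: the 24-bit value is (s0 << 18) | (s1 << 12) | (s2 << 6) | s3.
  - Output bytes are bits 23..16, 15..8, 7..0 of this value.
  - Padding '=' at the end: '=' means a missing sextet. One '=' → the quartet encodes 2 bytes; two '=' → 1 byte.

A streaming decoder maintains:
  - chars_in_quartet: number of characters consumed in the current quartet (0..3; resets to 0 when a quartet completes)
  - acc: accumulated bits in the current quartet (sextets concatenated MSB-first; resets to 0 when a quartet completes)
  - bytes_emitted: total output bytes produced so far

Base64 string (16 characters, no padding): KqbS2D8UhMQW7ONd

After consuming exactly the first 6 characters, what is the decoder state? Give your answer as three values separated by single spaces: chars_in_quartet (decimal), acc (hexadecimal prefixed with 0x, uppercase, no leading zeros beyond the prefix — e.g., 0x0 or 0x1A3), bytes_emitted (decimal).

After char 0 ('K'=10): chars_in_quartet=1 acc=0xA bytes_emitted=0
After char 1 ('q'=42): chars_in_quartet=2 acc=0x2AA bytes_emitted=0
After char 2 ('b'=27): chars_in_quartet=3 acc=0xAA9B bytes_emitted=0
After char 3 ('S'=18): chars_in_quartet=4 acc=0x2AA6D2 -> emit 2A A6 D2, reset; bytes_emitted=3
After char 4 ('2'=54): chars_in_quartet=1 acc=0x36 bytes_emitted=3
After char 5 ('D'=3): chars_in_quartet=2 acc=0xD83 bytes_emitted=3

Answer: 2 0xD83 3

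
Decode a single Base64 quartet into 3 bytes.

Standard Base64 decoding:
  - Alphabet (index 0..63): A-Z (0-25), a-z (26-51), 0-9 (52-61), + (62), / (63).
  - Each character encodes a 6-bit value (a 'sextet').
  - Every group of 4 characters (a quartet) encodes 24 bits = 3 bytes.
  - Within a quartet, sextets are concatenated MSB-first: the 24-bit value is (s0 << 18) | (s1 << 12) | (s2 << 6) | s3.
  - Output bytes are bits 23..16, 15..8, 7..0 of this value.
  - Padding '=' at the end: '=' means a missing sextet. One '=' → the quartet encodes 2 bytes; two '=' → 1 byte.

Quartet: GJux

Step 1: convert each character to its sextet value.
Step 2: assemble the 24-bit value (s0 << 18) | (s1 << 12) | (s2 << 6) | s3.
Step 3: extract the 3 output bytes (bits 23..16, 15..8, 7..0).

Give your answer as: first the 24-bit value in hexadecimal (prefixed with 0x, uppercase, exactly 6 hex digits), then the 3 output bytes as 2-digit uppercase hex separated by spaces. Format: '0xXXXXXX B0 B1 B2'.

Sextets: G=6, J=9, u=46, x=49
24-bit: (6<<18) | (9<<12) | (46<<6) | 49
      = 0x180000 | 0x009000 | 0x000B80 | 0x000031
      = 0x189BB1
Bytes: (v>>16)&0xFF=18, (v>>8)&0xFF=9B, v&0xFF=B1

Answer: 0x189BB1 18 9B B1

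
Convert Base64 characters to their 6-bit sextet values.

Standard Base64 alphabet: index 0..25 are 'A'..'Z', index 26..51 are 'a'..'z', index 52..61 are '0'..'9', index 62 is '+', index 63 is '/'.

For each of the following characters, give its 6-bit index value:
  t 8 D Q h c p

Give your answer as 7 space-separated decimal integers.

't': a..z range, 26 + ord('t') − ord('a') = 45
'8': 0..9 range, 52 + ord('8') − ord('0') = 60
'D': A..Z range, ord('D') − ord('A') = 3
'Q': A..Z range, ord('Q') − ord('A') = 16
'h': a..z range, 26 + ord('h') − ord('a') = 33
'c': a..z range, 26 + ord('c') − ord('a') = 28
'p': a..z range, 26 + ord('p') − ord('a') = 41

Answer: 45 60 3 16 33 28 41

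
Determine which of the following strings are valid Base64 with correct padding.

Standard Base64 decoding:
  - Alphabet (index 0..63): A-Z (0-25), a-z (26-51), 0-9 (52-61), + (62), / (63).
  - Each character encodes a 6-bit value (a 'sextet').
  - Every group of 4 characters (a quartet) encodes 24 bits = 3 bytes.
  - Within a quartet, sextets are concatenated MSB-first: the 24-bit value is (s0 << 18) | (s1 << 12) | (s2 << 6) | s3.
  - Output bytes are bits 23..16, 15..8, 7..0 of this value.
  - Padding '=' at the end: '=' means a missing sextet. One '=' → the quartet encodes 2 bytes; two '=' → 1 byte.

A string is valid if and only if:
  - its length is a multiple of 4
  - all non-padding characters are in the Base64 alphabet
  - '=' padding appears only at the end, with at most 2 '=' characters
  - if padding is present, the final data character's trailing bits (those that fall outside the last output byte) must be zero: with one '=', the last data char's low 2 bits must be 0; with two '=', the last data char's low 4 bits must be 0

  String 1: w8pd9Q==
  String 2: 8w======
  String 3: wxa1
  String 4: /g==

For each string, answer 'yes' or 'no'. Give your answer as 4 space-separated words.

Answer: yes no yes yes

Derivation:
String 1: 'w8pd9Q==' → valid
String 2: '8w======' → invalid (6 pad chars (max 2))
String 3: 'wxa1' → valid
String 4: '/g==' → valid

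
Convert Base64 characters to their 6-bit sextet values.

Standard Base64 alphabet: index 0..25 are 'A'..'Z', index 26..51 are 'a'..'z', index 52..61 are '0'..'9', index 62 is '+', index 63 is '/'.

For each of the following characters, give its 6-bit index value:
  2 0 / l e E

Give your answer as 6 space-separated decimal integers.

'2': 0..9 range, 52 + ord('2') − ord('0') = 54
'0': 0..9 range, 52 + ord('0') − ord('0') = 52
'/': index 63
'l': a..z range, 26 + ord('l') − ord('a') = 37
'e': a..z range, 26 + ord('e') − ord('a') = 30
'E': A..Z range, ord('E') − ord('A') = 4

Answer: 54 52 63 37 30 4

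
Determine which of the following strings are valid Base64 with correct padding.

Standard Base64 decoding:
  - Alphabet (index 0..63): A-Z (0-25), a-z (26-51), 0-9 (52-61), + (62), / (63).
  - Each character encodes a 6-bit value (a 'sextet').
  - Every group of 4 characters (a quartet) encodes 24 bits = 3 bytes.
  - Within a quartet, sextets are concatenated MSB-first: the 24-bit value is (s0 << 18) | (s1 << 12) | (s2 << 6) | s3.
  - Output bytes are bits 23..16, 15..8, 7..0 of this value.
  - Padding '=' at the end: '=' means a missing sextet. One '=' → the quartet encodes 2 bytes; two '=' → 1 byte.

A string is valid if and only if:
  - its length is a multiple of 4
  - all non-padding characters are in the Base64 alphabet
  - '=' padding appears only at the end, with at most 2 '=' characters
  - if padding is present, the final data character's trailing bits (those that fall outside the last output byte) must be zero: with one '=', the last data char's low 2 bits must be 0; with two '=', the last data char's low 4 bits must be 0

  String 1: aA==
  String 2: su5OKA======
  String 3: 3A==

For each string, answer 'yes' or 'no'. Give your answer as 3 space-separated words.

String 1: 'aA==' → valid
String 2: 'su5OKA======' → invalid (6 pad chars (max 2))
String 3: '3A==' → valid

Answer: yes no yes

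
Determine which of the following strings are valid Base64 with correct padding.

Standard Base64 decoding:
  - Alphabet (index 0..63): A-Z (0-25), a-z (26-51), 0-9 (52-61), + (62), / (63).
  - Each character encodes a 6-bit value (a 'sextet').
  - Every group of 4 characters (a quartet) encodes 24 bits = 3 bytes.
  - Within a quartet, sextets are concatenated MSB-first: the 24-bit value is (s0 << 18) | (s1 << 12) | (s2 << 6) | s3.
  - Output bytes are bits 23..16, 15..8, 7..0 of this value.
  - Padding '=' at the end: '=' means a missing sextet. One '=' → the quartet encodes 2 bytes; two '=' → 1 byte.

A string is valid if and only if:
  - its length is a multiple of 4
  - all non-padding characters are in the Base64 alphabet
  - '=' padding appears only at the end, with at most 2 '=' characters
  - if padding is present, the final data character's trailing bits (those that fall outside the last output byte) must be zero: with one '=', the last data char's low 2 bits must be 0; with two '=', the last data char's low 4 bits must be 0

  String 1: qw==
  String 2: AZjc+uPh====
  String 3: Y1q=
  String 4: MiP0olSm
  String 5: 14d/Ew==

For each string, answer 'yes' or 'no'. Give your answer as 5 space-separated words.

String 1: 'qw==' → valid
String 2: 'AZjc+uPh====' → invalid (4 pad chars (max 2))
String 3: 'Y1q=' → invalid (bad trailing bits)
String 4: 'MiP0olSm' → valid
String 5: '14d/Ew==' → valid

Answer: yes no no yes yes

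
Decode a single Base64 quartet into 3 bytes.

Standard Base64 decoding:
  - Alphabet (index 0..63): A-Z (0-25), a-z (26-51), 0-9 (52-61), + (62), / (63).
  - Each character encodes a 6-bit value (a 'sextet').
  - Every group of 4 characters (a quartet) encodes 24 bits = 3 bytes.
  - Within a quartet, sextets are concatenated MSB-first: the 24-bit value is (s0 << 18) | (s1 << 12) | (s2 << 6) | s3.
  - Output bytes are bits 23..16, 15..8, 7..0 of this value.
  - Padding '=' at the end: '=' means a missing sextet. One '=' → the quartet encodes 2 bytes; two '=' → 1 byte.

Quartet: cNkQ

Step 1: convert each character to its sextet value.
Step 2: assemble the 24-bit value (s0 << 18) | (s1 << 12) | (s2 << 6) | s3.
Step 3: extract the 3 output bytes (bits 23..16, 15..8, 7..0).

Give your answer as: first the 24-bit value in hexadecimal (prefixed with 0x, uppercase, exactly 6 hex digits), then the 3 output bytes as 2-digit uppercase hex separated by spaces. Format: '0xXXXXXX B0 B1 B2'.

Sextets: c=28, N=13, k=36, Q=16
24-bit: (28<<18) | (13<<12) | (36<<6) | 16
      = 0x700000 | 0x00D000 | 0x000900 | 0x000010
      = 0x70D910
Bytes: (v>>16)&0xFF=70, (v>>8)&0xFF=D9, v&0xFF=10

Answer: 0x70D910 70 D9 10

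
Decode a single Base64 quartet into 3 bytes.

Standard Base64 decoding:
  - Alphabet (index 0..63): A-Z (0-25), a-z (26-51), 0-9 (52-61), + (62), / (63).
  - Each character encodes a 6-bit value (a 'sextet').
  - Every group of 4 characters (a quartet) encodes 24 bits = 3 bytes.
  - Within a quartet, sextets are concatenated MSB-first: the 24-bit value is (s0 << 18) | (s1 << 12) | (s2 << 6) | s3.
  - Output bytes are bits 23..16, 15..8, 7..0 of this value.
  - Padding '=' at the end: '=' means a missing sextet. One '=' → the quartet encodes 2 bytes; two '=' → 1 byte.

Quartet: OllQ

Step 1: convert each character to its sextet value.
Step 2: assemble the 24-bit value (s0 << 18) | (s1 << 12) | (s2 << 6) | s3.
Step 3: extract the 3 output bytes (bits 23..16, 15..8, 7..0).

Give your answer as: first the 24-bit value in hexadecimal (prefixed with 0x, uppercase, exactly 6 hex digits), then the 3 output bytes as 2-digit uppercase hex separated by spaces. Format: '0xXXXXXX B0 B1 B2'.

Answer: 0x3A5950 3A 59 50

Derivation:
Sextets: O=14, l=37, l=37, Q=16
24-bit: (14<<18) | (37<<12) | (37<<6) | 16
      = 0x380000 | 0x025000 | 0x000940 | 0x000010
      = 0x3A5950
Bytes: (v>>16)&0xFF=3A, (v>>8)&0xFF=59, v&0xFF=50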